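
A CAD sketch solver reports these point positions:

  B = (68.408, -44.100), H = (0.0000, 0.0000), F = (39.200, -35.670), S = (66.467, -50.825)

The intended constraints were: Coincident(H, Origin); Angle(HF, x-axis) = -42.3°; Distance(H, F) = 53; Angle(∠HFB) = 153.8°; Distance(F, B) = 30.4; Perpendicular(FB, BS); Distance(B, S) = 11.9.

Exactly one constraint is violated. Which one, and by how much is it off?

Distance(B, S) = 11.9 — off by 4.90.

H = (0.00, 0.00) ✓; HF at -42.30° ✓; |HF| = 53.00 ✓; ∠HFB = 153.8° ✓; |FB| = 30.40 ✓; ∠(FB, BS) = 90.00° ✓; |BS| = 7.000 ✗.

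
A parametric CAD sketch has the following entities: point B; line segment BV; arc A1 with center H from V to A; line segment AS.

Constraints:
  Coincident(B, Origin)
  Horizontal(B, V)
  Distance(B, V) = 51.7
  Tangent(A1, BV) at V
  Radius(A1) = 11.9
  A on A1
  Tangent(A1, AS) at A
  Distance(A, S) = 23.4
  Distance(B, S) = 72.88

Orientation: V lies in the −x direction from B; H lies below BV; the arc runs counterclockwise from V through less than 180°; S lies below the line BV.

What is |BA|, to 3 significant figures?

64.7

Checks: ∠(HV, VB) = 90.00° ✓; |HV| = 11.90 ✓; |HA| = 11.90 ✓; ∠(HA, AS) = 90.00° ✓; |AS| = 23.40 ✓; |BS| = 72.88 ✓.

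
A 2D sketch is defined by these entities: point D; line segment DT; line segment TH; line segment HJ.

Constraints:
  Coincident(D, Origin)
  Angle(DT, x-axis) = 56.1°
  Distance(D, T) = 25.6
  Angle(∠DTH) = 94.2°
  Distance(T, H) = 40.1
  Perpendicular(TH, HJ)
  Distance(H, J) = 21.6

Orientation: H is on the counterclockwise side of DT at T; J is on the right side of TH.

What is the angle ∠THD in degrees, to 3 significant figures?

31.3°

D is at the origin; DT runs at 56.1° with length 25.6, so T = 25.6·(cos 56.1°, sin 56.1°) = (14.3, 21.2). ∠DTH = 94.2°, so TH runs at 56.1° + (180° − 94.2°) = 142° from the x-axis; with |TH| = 40.1, H = T + 40.1·(cos 142°, sin 142°) = (-17.3, 46.0). Then cos ∠THD = HT·HD / (|HT||HD|), giving 31.3°.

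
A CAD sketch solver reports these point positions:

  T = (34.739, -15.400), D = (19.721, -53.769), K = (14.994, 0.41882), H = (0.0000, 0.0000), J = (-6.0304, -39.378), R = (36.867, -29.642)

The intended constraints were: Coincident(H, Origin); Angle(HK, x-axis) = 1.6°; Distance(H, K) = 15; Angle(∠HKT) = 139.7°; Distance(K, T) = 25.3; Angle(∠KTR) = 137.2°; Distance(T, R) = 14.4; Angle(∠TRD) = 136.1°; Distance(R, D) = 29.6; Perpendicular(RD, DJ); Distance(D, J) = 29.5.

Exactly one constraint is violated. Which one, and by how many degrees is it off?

Perpendicular(RD, DJ) — off by 6.20°.

H = (0.00, 0.00) ✓; HK at 1.600° ✓; |HK| = 15.00 ✓; ∠HKT = 139.7° ✓; |KT| = 25.30 ✓; ∠KTR = 137.2° ✓; |TR| = 14.40 ✓; ∠TRD = 136.1° ✓; |RD| = 29.60 ✓; ∠(RD, DJ) = 83.80° ✗; |DJ| = 29.50 ✓.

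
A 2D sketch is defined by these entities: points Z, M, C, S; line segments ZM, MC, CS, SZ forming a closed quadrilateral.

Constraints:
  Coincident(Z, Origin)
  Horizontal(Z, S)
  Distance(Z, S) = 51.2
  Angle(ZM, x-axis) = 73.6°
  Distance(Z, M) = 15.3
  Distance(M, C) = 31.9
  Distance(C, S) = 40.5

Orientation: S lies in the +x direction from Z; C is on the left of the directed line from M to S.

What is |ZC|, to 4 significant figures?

45.20

Checks: Z = (0.00, 0.00) ✓; |MC| = 31.90 ✓; |CS| = 40.50 ✓.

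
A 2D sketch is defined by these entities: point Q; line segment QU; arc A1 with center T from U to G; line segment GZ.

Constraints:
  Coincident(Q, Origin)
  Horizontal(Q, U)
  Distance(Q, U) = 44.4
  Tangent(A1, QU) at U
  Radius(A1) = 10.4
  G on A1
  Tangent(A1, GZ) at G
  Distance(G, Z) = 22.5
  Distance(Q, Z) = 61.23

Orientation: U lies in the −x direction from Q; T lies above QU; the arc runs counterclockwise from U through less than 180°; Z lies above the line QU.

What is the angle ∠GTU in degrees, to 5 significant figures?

129.45°

Q is at the origin; QU is horizontal with |QU| = 44.4 and U on the −x side, so U = (-44.400, 0.0000). Tangency of A1 to QU means the radius TU is perpendicular to QU, so T = U + (0, 10.4) = (-44.400, 10.400). Since TG ⟂ GZ (tangency), |TZ| = √(10.4² + 22.5²) = 24.787 regardless of where G sits on A1. So Z lies on both circle(Q, 61.23) and circle(T, 24.787); the above-QU intersection is Z = (-50.665, 34.382). G is the foot of the tangent from Z: G = (-36.369, 17.008).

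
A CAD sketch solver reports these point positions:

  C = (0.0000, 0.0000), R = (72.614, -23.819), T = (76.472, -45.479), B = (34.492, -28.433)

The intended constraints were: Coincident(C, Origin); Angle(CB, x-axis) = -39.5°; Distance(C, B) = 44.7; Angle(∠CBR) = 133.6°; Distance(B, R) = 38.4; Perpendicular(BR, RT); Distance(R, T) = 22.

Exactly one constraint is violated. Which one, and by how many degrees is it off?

Perpendicular(BR, RT) — off by 3.20°.

C = (0.00, 0.00) ✓; CB at -39.50° ✓; |CB| = 44.70 ✓; ∠CBR = 133.6° ✓; |BR| = 38.40 ✓; ∠(BR, RT) = 86.80° ✗; |RT| = 22.00 ✓.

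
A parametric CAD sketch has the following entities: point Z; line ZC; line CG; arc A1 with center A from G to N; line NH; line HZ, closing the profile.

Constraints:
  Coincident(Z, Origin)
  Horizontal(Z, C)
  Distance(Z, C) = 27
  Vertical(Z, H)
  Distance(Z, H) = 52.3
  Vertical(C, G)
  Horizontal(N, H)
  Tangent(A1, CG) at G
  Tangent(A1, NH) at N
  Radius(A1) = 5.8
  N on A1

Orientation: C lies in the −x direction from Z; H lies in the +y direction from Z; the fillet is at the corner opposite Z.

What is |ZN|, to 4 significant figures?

56.43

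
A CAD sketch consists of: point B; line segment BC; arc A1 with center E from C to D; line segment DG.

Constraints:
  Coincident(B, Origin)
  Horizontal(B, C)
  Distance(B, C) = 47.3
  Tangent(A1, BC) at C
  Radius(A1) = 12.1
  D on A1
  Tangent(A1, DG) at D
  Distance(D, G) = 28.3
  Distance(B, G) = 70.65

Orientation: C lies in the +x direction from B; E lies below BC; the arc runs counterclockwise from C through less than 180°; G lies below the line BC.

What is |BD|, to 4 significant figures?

43.37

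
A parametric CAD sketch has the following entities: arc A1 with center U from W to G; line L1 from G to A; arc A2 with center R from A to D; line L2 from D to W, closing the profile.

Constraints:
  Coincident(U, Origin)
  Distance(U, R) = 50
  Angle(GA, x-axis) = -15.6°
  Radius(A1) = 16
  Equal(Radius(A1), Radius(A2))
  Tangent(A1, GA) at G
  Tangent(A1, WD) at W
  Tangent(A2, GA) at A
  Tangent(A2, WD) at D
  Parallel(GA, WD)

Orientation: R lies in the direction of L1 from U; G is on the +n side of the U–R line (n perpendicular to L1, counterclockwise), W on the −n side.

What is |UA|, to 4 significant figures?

52.50

The slot axis is L1's direction at -15.6°, so u = (cos -15.6°, sin -15.6°) = (0.9632, -0.2689) and n = (−sin -15.6°, cos -15.6°) = (0.2689, 0.9632). U is at the origin and R lies 50.0 along u from U, so R = 50.0·u = (48.16, -13.45). Tangency of A1 to both parallel lines with radius 16.0 puts G and W at U ± 16.0·n: G = (4.303, 15.41), W = (-4.303, -15.41). Equal radii place A and D the same way about R: A = R + 16.0·n = (52.46, 1.965), D = R − 16.0·n = (43.86, -28.86). Then |UA| = |A − U| = 52.50.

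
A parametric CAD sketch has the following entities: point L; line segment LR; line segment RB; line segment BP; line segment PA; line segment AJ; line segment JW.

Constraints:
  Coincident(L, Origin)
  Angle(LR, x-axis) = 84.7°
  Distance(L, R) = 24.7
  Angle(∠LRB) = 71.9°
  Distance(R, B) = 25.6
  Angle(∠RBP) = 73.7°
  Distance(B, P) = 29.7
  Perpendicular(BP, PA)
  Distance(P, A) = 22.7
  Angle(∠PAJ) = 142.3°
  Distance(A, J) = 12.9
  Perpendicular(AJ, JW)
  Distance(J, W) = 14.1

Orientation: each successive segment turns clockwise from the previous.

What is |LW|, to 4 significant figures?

21.74

L is at the origin; LR runs at 84.7° with length 24.7, so R = (2.282, 24.59). ∠LRB = 71.9° gives RB at -23.40° from the x-axis; with |RB| = 25.6, B = (25.78, 14.43). ∠RBP = 73.7° gives BP at -129.7° from the x-axis; with |BP| = 29.7, P = (6.805, -8.424). The perpendicularity gives PA at right angles to BP, so PA runs at 140.3°; with |PA| = 22.7, A = (-10.66, 6.076). ∠PAJ = 142.3° gives AJ at 102.6° from the x-axis; with |AJ| = 12.9, J = (-13.47, 18.67). AJ is perpendicular to JW, so JW runs at 12.60°; with |JW| = 14.1, W = (0.2857, 21.74). Then |LW| = |W − L| = 21.74.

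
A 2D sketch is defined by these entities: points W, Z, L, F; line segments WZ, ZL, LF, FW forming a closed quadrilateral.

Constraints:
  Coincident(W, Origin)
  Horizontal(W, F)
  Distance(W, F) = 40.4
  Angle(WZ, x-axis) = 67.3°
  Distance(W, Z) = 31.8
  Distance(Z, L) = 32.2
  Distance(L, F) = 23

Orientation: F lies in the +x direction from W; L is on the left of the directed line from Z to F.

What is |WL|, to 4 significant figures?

49.35

W is at the origin; W and F share the same y with |WF| = 40.4 and F in +x, so F = (40.4, 0). WZ runs at 67.3° with |WZ| = 31.8, so Z = (12.27, 29.34). L is determined by |ZL| = 32.2 and |LF| = 23.0 together: it lies at the intersection of circle(Z, 32.2) and circle(F, 23.0). With |ZF| = 40.64, the foot of the radical line on ZF is 26.57 from Z and the perpendicular offset is √(32.2² − 26.57²) = 18.19. Taking the left-of-ZF solution: L = (43.79, 22.75).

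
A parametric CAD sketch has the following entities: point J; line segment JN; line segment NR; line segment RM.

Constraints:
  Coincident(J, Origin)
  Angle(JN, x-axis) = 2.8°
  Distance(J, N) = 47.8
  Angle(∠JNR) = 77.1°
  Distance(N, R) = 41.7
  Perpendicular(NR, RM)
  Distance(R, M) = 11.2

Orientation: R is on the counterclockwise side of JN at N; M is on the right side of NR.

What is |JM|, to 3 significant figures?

65.6

J is at the origin; JN runs at 2.8° with length 47.8, so N = 47.8·(cos 2.8°, sin 2.8°) = (47.7, 2.34). ∠JNR = 77.1°, so NR runs at 2.8° + (180° − 77.1°) = 106° from the x-axis; with |NR| = 41.7, R = N + 41.7·(cos 106°, sin 106°) = (36.5, 42.5). The perpendicularity gives RM at right angles to NR; with |RM| = 11.2 on the right of NR, M = R + 11.2·(0.963, 0.271) = (47.2, 45.5). Then |JM| = |M − J| = 65.6.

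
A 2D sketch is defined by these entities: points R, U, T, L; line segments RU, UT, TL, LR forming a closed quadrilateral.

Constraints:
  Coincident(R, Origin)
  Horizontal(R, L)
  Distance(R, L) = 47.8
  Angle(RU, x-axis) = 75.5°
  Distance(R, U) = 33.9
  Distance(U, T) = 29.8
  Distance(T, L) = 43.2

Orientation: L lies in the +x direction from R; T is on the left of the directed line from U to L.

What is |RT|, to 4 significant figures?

55.76

Checks: |UT| = 29.80 ✓; |TL| = 43.20 ✓.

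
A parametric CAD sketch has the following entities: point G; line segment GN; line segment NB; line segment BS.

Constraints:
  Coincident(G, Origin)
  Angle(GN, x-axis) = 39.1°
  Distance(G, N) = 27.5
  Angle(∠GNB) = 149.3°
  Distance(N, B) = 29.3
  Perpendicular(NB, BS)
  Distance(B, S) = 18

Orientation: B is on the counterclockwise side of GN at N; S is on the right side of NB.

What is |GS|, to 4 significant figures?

61.89

G is at the origin; GN runs at 39.1° with length 27.5, so N = 27.5·(cos 39.1°, sin 39.1°) = (21.34, 17.34). ∠GNB = 149.3°, so NB runs at 39.1° + (180° − 149.3°) = 69.80° from the x-axis; with |NB| = 29.3, B = N + 29.3·(cos 69.80°, sin 69.80°) = (31.46, 44.84). NB ⟂ BS; with |BS| = 18.0 on the right of NB, S = B + 18.0·(0.9385, -0.3453) = (48.35, 38.63). Then |GS| = |S − G| = 61.89.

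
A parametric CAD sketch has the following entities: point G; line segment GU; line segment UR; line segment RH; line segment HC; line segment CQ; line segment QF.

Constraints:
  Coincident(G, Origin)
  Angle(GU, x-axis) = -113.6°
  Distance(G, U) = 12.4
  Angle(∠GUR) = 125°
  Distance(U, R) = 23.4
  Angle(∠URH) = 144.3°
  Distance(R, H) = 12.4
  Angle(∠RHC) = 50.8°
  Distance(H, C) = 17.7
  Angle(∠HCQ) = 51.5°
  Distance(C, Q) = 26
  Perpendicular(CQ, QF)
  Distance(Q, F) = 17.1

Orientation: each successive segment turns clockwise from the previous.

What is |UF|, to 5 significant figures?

42.721

∠HCQ = 51.5° gives CQ at -102.00° from the x-axis; with |CQ| = 26.0, Q = (-28.769, -28.419). CQ is perpendicular to QF, so QF runs at 168.00°; with |QF| = 17.1, F = (-45.496, -24.864). Then |UF| = |F − U| = 42.721.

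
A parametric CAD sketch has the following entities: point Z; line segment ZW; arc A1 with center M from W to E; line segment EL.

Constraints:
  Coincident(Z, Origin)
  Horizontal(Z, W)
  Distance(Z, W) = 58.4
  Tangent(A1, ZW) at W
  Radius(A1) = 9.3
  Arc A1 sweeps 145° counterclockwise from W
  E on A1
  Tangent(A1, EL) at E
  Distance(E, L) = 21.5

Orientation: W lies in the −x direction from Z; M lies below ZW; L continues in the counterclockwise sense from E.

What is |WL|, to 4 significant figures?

31.72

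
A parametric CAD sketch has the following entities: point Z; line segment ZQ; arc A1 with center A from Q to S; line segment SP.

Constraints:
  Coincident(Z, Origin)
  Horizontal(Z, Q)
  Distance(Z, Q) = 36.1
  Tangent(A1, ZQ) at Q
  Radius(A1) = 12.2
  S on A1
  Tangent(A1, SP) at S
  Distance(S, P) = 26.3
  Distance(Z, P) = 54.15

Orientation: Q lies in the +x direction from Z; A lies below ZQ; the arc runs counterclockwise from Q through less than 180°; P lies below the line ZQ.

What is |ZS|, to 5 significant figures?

30.114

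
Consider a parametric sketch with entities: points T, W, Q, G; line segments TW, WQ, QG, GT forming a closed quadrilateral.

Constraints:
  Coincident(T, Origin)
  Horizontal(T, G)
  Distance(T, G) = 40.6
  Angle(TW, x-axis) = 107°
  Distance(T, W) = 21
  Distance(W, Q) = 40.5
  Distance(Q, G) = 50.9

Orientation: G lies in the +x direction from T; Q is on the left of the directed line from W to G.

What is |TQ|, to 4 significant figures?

53.25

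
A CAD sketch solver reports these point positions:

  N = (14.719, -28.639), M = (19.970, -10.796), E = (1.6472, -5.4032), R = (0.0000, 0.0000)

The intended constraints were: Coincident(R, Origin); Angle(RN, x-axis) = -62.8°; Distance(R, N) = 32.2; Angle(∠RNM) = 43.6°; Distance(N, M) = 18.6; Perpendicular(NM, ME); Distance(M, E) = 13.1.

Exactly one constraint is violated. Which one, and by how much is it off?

Distance(M, E) = 13.1 — off by 6.00.

R = (0.00, 0.00) ✓; RN at -62.80° ✓; |RN| = 32.20 ✓; ∠RNM = 43.60° ✓; |NM| = 18.60 ✓; ∠(NM, ME) = 90.00° ✓; |ME| = 19.10 ✗.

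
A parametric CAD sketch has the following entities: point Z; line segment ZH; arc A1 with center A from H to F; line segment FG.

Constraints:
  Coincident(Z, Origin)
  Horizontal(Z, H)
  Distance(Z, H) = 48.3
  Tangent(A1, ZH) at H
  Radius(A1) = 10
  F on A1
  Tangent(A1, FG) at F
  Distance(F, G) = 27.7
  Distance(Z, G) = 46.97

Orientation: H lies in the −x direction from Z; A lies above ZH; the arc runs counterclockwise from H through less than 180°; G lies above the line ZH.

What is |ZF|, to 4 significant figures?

39.33

Checks: |AF| = 10.00 ✓; ∠(AF, FG) = 90.00° ✓; |FG| = 27.70 ✓; |ZG| = 46.97 ✓.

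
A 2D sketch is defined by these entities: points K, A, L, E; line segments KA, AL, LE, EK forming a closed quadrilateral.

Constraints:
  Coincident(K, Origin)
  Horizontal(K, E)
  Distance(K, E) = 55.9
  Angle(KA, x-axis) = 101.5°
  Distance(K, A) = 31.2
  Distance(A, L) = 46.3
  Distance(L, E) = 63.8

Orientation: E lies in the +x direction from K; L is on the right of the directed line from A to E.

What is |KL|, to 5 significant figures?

16.807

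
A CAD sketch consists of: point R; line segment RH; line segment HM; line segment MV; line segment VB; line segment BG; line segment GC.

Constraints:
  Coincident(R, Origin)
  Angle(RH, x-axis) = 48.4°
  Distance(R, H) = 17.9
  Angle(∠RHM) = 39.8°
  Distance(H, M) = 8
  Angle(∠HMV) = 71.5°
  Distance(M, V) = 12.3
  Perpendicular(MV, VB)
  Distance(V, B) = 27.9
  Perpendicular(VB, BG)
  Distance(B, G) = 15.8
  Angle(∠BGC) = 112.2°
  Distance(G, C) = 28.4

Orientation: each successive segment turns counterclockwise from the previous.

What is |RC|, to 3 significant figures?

25.6

R is at the origin; RH runs at 48.4° with length 17.9, so H = (11.9, 13.4). ∠RHM = 39.8° gives HM at -171° from the x-axis; with |HM| = 8.0, M = (3.97, 12.2). ∠HMV = 71.5° gives MV at -62.9° from the x-axis; with |MV| = 12.3, V = (9.58, 1.24). MV is perpendicular to VB, so VB runs at 27.1°; with |VB| = 27.9, B = (34.4, 13.9). VB is perpendicular to BG, so BG runs at 117°; with |BG| = 15.8, G = (27.2, 28.0). ∠BGC = 112.2° gives GC at -175° from the x-axis; with |GC| = 28.4, C = (-1.08, 25.6). Then |RC| = |C − R| = 25.6.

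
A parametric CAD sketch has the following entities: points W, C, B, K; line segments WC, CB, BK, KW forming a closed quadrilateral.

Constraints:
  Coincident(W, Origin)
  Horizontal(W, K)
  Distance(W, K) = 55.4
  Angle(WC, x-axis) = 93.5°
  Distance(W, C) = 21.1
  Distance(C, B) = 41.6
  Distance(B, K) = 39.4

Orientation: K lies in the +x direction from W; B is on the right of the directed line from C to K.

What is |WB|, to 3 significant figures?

24.4

W is at the origin; WK is horizontal with |WK| = 55.4 and K in +x, so K = (55.4, 0). WC runs at 93.5° with |WC| = 21.1, so C = (-1.29, 21.1). B is determined by |CB| = 41.6 and |BK| = 39.4 together: it lies at the intersection of circle(C, 41.6) and circle(K, 39.4). With |CK| = 60.5, the foot of the radical line on CK is 31.7 from C and the perpendicular offset is √(41.6² − 31.7²) = 26.9. Taking the right-of-CK solution: B = (19.1, -15.2).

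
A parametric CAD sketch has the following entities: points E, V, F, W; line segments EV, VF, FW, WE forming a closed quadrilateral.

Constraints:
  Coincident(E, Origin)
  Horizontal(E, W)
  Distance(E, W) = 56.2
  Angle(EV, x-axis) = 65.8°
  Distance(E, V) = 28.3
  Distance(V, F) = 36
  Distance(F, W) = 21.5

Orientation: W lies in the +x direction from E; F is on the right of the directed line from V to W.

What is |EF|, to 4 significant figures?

34.81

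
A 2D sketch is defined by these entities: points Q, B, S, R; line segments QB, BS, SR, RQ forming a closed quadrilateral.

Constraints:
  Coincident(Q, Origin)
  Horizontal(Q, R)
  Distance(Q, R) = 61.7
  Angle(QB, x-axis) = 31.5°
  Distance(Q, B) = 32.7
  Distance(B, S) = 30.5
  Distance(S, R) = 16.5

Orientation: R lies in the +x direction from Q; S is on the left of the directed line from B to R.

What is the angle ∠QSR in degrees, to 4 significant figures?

86.18°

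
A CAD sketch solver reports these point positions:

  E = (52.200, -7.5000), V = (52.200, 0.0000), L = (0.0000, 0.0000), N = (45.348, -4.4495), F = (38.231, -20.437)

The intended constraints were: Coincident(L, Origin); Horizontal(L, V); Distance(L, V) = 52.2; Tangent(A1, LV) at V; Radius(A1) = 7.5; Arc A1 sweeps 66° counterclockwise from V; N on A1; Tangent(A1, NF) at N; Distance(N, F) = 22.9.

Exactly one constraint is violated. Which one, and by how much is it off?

Distance(N, F) = 22.9 — off by 5.40.

L = (0.00, 0.00) ✓; L.y = 0.00, V.y = 0.00 ✓; |LV| = 52.20 ✓; ∠(EV, VL) = 90.00° ✓; |EV| = 7.500 ✓; bearing(E→N) − bearing(E→V) = 66.00° ✓; |EN| = 7.500 ✓; ∠(EN, NF) = 90.00° ✓; |NF| = 17.50 ✗.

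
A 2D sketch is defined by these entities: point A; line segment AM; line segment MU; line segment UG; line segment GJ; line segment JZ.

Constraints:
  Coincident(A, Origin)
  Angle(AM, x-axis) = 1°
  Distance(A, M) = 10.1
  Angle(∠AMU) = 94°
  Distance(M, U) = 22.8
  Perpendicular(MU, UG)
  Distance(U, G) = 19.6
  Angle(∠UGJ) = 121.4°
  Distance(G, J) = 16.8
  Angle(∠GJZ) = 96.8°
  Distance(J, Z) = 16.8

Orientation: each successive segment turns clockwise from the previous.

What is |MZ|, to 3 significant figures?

15.3

A is at the origin; AM runs at 1.0° with length 10.1, so M = (10.1, 0.176). ∠AMU = 94.0° gives MU at -85.0° from the x-axis; with |MU| = 22.8, U = (12.1, -22.5). MU ⟂ UG, so UG runs at -175°; with |UG| = 19.6, G = (-7.44, -24.2). ∠UGJ = 121.4° gives GJ at 126° from the x-axis; with |GJ| = 16.8, J = (-17.4, -10.7). ∠GJZ = 96.8° gives JZ at 43.2° from the x-axis; with |JZ| = 16.8, Z = (-5.16, 0.777). Then |MZ| = |Z − M| = 15.3.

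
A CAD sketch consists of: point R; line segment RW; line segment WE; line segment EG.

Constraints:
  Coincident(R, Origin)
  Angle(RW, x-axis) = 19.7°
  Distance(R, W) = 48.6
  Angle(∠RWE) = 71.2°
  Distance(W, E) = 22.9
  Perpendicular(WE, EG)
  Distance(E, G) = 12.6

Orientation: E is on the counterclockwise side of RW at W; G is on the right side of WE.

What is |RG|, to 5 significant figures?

59.052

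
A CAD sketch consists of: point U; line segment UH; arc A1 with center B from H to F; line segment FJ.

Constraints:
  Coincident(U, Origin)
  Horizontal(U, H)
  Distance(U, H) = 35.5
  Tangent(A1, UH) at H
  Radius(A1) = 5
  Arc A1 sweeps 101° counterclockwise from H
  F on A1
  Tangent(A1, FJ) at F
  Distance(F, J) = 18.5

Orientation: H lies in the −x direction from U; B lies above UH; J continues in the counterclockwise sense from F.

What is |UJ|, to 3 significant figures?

41.8

U is at the origin; UH is horizontal with |UH| = 35.5 and H on the −x side, so H = (-35.5, 0.00). Tangency of A1 to UH means the radius BH is perpendicular to UH, so B = H + (0, 5) = (-35.5, 5.00). On A1, H sits at bearing -90° from B; a 101° counterclockwise sweep puts F at bearing 11°, so F = B + 5.0·(cos 11°, sin 11°) = (-30.6, 5.95). A1 meets FJ tangentially, so BF is at right angles to FJ, so FJ runs along (−sin 11°, cos 11°); with |FJ| = 18.5, J = (-34.1, 24.1). Then |UJ| = |J − U| = 41.8.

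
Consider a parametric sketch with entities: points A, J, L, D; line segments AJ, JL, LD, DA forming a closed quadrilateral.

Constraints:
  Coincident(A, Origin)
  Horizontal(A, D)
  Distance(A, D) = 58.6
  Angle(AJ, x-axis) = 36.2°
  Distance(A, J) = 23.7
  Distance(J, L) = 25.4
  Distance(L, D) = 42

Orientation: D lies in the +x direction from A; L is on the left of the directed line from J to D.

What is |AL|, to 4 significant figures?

48.57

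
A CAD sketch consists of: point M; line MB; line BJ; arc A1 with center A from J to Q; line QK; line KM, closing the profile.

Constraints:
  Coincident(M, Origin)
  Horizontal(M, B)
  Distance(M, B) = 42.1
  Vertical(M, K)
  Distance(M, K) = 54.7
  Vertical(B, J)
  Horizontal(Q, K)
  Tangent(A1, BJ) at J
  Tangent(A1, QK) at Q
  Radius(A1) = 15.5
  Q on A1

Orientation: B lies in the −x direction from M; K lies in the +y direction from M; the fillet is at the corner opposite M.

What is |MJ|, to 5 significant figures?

57.524

M is at the origin; MB is horizontal with |MB| = 42.1 and B on the −x side, so B = (-42.100, 0.0000). M and K share the same x with |MK| = 54.7 and K on the +y side, so K = (0.0000, 54.700). The virtual corner opposite M is at (-42.100, 54.700). A1 meets BJ tangentially, so AJ is at right angles to BJ and A1 meets QK tangentially, so AQ is at right angles to QK, with radius 15.5, so the center A sits 15.5 in from both sides at A = (-26.600, 39.200). That places the tangent points at J = (-42.100, 39.200) on BJ and Q = (-26.600, 54.700) on QK. Then |MJ| = |J − M| = 57.524.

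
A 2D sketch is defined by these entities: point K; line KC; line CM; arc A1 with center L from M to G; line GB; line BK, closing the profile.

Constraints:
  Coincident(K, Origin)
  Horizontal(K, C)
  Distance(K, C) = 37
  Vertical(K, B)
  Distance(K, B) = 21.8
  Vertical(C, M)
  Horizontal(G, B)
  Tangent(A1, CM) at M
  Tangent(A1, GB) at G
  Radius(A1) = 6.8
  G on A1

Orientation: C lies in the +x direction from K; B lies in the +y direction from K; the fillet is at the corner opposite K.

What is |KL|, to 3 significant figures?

33.7

K is at the origin; K and C share the same y with |KC| = 37.0 and C on the +x side, so C = (37.0, 0.00). K and B share the same x with |KB| = 21.8 and B on the +y side, so B = (0.00, 21.8). The virtual corner opposite K is at (37.0, 21.8). Tangency of A1 to CM means the radius LM is perpendicular to CM and A1 meets GB tangentially, so LG is at right angles to GB, with radius 6.8, so the center L sits 6.8 in from both sides at L = (30.2, 15.0). Then |KL| = |L − K| = 33.7.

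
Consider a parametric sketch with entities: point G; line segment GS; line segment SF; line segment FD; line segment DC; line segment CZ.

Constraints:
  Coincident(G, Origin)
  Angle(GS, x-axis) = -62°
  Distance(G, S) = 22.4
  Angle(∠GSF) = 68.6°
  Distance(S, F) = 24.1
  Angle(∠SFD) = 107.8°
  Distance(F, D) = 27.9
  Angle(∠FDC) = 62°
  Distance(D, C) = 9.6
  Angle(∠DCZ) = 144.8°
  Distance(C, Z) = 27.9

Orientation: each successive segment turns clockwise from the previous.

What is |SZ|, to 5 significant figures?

6.1547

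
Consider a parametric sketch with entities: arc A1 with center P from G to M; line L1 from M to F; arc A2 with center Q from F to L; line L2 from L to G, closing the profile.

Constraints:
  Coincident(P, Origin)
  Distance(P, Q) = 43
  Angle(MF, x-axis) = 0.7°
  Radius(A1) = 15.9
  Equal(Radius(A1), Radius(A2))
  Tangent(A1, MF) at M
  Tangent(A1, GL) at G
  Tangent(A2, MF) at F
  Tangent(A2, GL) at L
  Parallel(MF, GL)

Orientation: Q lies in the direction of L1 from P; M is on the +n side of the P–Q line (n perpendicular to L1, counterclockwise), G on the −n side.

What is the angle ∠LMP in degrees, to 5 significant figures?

53.516°

Tangency of A1 to both parallel lines with radius 15.9 puts M and G at P ± 15.9·n: M = (-0.19425, 15.899), G = (0.19425, -15.899). Equal radii place F and L the same way about Q: F = Q + 15.9·n = (42.803, 16.424), L = Q − 15.9·n = (43.191, -15.373). Then cos ∠LMP = ML·MP / (|ML||MP|), giving 53.516°.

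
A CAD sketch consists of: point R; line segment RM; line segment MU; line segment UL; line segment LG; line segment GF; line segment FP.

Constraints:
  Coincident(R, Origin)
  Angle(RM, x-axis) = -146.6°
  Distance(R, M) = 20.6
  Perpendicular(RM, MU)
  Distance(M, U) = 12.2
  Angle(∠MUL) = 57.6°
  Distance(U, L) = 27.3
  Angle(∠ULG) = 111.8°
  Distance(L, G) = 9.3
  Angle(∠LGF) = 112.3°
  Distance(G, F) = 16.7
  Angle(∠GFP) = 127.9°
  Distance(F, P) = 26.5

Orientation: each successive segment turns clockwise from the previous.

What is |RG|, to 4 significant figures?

11.59

∠MUL = 57.6° gives UL at 1.000° from the x-axis; with |UL| = 27.3, L = (3.382, -0.6783). ∠ULG = 111.8° gives LG at -67.20° from the x-axis; with |LG| = 9.3, G = (6.986, -9.252). Then |RG| = |G − R| = 11.59.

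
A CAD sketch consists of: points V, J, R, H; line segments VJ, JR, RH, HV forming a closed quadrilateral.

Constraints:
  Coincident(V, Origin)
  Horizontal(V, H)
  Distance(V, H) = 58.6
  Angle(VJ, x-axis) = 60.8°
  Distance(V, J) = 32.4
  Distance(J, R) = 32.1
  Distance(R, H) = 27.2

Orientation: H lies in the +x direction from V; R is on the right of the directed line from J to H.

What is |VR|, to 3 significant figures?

31.4

V is at the origin; VH is horizontal with |VH| = 58.6 and H in +x, so H = (58.6, 0). VJ runs at 60.8° with |VJ| = 32.4, so J = (15.8, 28.3). R is determined by |JR| = 32.1 and |RH| = 27.2 together: it lies at the intersection of circle(J, 32.1) and circle(H, 27.2). With |JH| = 51.3, the foot of the radical line on JH is 28.5 from J and the perpendicular offset is √(32.1² − 28.5²) = 14.8. Taking the right-of-JH solution: R = (31.4, 0.225).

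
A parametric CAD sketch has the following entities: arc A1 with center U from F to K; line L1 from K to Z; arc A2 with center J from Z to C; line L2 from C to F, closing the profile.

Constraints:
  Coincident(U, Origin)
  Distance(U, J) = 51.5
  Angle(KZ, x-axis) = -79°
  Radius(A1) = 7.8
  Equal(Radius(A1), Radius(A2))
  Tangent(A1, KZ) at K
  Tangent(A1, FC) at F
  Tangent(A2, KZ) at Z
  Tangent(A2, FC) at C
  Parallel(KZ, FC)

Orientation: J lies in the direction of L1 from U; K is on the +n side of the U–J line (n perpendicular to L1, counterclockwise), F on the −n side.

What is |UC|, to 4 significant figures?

52.09

Tangency of A1 to both parallel lines with radius 7.8 puts K and F at U ± 7.8·n: K = (7.657, 1.488), F = (-7.657, -1.488). Equal radii place Z and C the same way about J: Z = J + 7.8·n = (17.48, -49.07), C = J − 7.8·n = (2.170, -52.04). Then |UC| = |C − U| = 52.09.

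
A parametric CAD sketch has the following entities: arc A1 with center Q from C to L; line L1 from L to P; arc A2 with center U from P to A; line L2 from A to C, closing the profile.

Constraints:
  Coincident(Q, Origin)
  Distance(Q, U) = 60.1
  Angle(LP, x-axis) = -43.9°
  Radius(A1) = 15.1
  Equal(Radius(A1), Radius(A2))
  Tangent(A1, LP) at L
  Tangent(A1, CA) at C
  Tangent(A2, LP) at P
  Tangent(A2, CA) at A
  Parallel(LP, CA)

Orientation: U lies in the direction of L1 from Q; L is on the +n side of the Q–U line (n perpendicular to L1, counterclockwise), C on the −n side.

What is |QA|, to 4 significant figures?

61.97

The slot axis is L1's direction at -43.9°, so u = (cos -43.9°, sin -43.9°) = (0.7206, -0.6934) and n = (−sin -43.9°, cos -43.9°) = (0.6934, 0.7206). Q is at the origin and U lies 60.1 along u from Q, so U = 60.1·u = (43.31, -41.67). Tangency of A1 to both parallel lines with radius 15.1 puts L and C at Q ± 15.1·n: L = (10.47, 10.88), C = (-10.47, -10.88). Equal radii place P and A the same way about U: P = U + 15.1·n = (53.78, -30.79), A = U − 15.1·n = (32.83, -52.55). Then |QA| = |A − Q| = 61.97.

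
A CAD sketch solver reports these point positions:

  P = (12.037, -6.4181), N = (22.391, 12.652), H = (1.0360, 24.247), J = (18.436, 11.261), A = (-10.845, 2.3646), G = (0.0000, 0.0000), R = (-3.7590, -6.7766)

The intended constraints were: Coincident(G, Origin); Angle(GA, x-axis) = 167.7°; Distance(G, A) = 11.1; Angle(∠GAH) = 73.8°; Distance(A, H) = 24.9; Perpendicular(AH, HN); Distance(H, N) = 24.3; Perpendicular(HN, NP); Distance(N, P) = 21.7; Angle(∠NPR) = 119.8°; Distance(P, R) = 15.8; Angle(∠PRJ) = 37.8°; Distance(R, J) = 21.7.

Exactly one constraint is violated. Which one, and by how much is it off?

Distance(R, J) = 21.7 — off by 6.90.

G = (0.00, 0.00) ✓; GA at 167.7° ✓; |GA| = 11.10 ✓; ∠GAH = 73.80° ✓; |AH| = 24.90 ✓; ∠(AH, HN) = 90.00° ✓; |HN| = 24.30 ✓; ∠(HN, NP) = 90.00° ✓; |NP| = 21.70 ✓; ∠NPR = 119.8° ✓; |PR| = 15.80 ✓; ∠PRJ = 37.80° ✓; |RJ| = 28.60 ✗.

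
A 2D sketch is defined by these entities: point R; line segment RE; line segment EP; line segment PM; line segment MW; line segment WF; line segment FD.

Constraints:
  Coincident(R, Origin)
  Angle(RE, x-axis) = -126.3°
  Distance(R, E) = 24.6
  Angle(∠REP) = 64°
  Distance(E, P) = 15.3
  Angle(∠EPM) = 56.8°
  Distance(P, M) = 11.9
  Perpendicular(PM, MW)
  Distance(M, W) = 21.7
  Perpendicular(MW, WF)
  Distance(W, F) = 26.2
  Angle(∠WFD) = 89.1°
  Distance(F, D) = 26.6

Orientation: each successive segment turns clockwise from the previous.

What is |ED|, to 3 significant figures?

28.4

R is at the origin; RE runs at -126.3° with length 24.6, so E = (-14.6, -19.8). ∠REP = 64.0° gives EP at 118° from the x-axis; with |EP| = 15.3, P = (-21.7, -6.28). ∠EPM = 56.8° gives PM at -5.50° from the x-axis; with |PM| = 11.9, M = (-9.83, -7.42). The perpendicularity gives MW at right angles to PM, so MW runs at -95.5°; with |MW| = 21.7, W = (-11.9, -29.0). The perpendicularity gives WF at right angles to MW, so WF runs at 174°; with |WF| = 26.2, F = (-38.0, -26.5). ∠WFD = 89.1° gives FD at 83.6° from the x-axis; with |FD| = 26.6, D = (-35.0, -0.0746). Then |ED| = |D − E| = 28.4.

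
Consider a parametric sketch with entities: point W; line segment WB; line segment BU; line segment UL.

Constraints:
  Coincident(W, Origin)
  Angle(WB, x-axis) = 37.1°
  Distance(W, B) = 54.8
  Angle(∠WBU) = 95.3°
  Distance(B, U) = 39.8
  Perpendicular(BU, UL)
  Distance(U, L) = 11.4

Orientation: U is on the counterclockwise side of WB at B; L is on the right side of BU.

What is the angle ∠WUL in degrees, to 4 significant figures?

140.6°

∠WBU = 95.3°, so BU runs at 37.1° + (180° − 95.3°) = 121.8° from the x-axis; with |BU| = 39.8, U = B + 39.8·(cos 121.8°, sin 121.8°) = (22.73, 66.88). The perpendicularity gives UL at right angles to BU; with |UL| = 11.4 on the right of BU, L = U + 11.4·(0.8499, 0.5270) = (32.42, 72.89). Then cos ∠WUL = UW·UL / (|UW||UL|), giving 140.6°.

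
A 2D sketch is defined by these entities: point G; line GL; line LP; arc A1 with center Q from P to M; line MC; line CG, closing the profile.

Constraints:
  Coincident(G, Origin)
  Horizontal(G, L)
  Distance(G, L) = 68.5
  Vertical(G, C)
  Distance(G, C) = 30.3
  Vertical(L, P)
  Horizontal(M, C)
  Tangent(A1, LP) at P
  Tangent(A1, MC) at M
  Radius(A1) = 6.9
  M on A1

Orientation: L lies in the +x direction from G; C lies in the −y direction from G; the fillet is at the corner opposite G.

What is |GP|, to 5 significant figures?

72.387

G is at the origin; G and L share the same y with |GL| = 68.5 and L on the +x side, so L = (68.500, 0.0000). GC is vertical with |GC| = 30.3 and C on the −y side, so C = (0.0000, -30.300). The virtual corner opposite G is at (68.500, -30.300). Tangency of A1 to LP means the radius QP is perpendicular to LP and the tangent condition forces QM to be normal to MC, with radius 6.9, so the center Q sits 6.9 in from both sides at Q = (61.600, -23.400). That places the tangent points at P = (68.500, -23.400) on LP and M = (61.600, -30.300) on MC. Then |GP| = |P − G| = 72.387.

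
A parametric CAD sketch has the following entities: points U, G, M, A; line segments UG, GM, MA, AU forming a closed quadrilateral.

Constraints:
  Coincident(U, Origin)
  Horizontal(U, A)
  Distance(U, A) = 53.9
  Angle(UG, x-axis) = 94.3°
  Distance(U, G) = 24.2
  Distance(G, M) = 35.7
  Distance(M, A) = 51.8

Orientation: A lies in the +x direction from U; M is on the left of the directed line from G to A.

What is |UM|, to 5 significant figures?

52.338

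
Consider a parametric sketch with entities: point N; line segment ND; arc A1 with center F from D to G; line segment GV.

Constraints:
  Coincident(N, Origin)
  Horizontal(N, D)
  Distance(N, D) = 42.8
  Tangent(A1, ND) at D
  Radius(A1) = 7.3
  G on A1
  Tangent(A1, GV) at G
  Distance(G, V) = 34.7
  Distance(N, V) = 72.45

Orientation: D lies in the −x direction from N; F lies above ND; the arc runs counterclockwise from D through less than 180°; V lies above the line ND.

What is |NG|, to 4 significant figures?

39.69

Checks: |FG| = 7.300 ✓; ∠(FG, GV) = 90.00° ✓; |GV| = 34.70 ✓; |NV| = 72.45 ✓.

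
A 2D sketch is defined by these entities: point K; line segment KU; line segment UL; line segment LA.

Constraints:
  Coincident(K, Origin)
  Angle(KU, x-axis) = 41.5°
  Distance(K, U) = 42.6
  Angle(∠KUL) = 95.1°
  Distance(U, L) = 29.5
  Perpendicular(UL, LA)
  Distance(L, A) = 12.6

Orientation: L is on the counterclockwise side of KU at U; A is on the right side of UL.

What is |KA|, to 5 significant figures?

64.315

K is at the origin; KU runs at 41.5° with length 42.6, so U = 42.6·(cos 41.5°, sin 41.5°) = (31.906, 28.228). ∠KUL = 95.1°, so UL runs at 41.5° + (180° − 95.1°) = 126.40° from the x-axis; with |UL| = 29.5, L = U + 29.5·(cos 126.40°, sin 126.40°) = (14.400, 51.972). The perpendicularity gives LA at right angles to UL; with |LA| = 12.6 on the right of UL, A = L + 12.6·(0.80489, 0.59342) = (24.541, 59.449). Then |KA| = |A − K| = 64.315.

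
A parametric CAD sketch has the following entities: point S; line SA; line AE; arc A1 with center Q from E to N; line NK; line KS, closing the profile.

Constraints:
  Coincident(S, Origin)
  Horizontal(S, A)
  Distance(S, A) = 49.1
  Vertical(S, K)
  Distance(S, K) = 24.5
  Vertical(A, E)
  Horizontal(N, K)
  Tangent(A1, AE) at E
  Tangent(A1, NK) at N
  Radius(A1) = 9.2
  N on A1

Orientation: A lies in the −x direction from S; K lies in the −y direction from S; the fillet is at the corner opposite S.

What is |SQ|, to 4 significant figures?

42.73

S is at the origin; SA is horizontal with |SA| = 49.1 and A on the −x side, so A = (-49.10, 0.000). SK is vertical with |SK| = 24.5 and K on the −y side, so K = (0.000, -24.50). The virtual corner opposite S is at (-49.10, -24.50). The tangent condition forces QE to be normal to AE and tangency of A1 to NK means the radius QN is perpendicular to NK, with radius 9.2, so the center Q sits 9.2 in from both sides at Q = (-39.90, -15.30). Then |SQ| = |Q − S| = 42.73.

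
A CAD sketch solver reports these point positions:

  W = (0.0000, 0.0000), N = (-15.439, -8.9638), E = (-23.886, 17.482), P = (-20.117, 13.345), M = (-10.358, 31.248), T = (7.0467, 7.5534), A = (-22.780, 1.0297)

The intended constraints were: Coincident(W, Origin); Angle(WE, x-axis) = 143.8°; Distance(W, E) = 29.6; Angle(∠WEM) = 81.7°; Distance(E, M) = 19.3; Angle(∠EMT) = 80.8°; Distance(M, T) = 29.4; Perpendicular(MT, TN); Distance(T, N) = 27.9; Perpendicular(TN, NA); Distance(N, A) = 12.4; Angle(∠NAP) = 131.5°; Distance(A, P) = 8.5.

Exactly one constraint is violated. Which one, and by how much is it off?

Distance(A, P) = 8.5 — off by 4.10.

W = (0.00, 0.00) ✓; WE at 143.8° ✓; |WE| = 29.60 ✓; ∠WEM = 81.70° ✓; |EM| = 19.30 ✓; ∠EMT = 80.80° ✓; |MT| = 29.40 ✓; ∠(MT, TN) = 90.00° ✓; |TN| = 27.90 ✓; ∠(TN, NA) = 90.00° ✓; |NA| = 12.40 ✓; ∠NAP = 131.5° ✓; |AP| = 12.60 ✗.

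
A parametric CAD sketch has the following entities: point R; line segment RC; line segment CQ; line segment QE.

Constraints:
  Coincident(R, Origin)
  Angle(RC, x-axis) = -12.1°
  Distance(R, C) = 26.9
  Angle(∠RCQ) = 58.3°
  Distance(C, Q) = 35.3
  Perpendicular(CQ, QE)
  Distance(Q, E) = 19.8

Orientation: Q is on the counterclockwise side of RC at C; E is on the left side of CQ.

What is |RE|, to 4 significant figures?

21.39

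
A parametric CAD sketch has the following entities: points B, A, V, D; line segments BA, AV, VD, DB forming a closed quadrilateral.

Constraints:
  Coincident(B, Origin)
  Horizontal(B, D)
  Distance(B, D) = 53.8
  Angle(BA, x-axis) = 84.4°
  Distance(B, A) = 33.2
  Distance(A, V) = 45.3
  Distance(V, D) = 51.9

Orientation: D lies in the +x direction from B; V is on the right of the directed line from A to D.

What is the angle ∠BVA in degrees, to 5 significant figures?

15.202°

Checks: |AV| = 45.30 ✓; |VD| = 51.90 ✓.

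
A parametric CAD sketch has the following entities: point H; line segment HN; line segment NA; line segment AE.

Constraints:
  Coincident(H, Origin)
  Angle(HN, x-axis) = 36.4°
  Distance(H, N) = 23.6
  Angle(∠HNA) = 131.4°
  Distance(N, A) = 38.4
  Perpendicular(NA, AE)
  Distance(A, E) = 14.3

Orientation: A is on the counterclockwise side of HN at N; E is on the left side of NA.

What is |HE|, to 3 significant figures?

54.1

H is at the origin; HN runs at 36.4° with length 23.6, so N = 23.6·(cos 36.4°, sin 36.4°) = (19.0, 14.0). ∠HNA = 131.4°, so NA runs at 36.4° + (180° − 131.4°) = 85.0° from the x-axis; with |NA| = 38.4, A = N + 38.4·(cos 85.0°, sin 85.0°) = (22.3, 52.3). The perpendicularity gives AE at right angles to NA; with |AE| = 14.3 on the left of NA, E = A + 14.3·(-0.996, 0.0872) = (8.10, 53.5). Then |HE| = |E − H| = 54.1.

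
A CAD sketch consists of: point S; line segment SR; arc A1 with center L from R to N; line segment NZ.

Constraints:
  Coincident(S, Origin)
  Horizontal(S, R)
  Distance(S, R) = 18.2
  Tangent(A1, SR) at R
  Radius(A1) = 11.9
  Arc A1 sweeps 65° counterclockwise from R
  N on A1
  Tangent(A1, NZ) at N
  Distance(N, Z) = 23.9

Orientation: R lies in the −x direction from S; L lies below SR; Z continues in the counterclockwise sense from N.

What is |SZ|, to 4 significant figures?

48.39

S is at the origin; S and R share the same y with |SR| = 18.2 and R on the −x side, so R = (-18.20, 0.000). A1 meets SR tangentially, so LR is at right angles to SR, so L = R + (0, -11.9) = (-18.20, -11.90). On A1, R sits at bearing 90° from L; a 65° counterclockwise sweep puts N at bearing 155°, so N = L + 11.9·(cos 155°, sin 155°) = (-28.99, -6.871). Since A1 is tangent to NZ there, LN ⟂ NZ, so NZ runs along (−sin 155°, cos 155°); with |NZ| = 23.9, Z = (-39.09, -28.53). Then |SZ| = |Z − S| = 48.39.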